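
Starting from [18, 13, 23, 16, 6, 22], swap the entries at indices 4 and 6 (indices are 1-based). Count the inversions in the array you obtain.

9

Positions 4 and 6 hold 16 and 22; after swapping, the array is [18, 13, 23, 22, 6, 16].
Element-by-element contributions:
18: 3
13: 1
23: 3
22: 2
6: 0
16: 0
Sum: 3 + 1 + 3 + 2 + 0 + 0 = 9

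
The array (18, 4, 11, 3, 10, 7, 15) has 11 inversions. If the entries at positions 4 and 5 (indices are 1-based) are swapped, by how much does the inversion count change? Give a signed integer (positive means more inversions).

+1

Positions 4 and 5 hold 3 and 10; after swapping, the array is [18, 4, 11, 10, 3, 7, 15].
Element-by-element contributions:
18 → 4, 11, 10, 3, 7, 15 → 6
4 → 3 → 1
11 → 10, 3, 7 → 3
10 → 3, 7 → 2
3 → none → 0
7 → none → 0
15 → none → 0
Sum: 6 + 1 + 3 + 2 + 0 + 0 + 0 = 12
Change: 12 − 11 = +1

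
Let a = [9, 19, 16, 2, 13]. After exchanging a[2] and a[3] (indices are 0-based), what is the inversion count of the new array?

5 inversions

Positions 2 and 3 hold 16 and 2; after swapping, the array is [9, 19, 2, 16, 13].
Sweep left to right; for each value list the smaller values that follow it:
9: 1
19: 3
2: 0
16: 1
13: 0
Sum: 1 + 3 + 0 + 1 + 0 = 5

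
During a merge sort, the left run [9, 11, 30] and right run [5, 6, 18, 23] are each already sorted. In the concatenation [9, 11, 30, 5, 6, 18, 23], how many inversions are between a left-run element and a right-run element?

8 cross-inversions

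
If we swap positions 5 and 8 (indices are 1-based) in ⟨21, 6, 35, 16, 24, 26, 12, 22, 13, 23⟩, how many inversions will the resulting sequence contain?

21

Positions 5 and 8 hold 24 and 22; after swapping, the array is [21, 6, 35, 16, 22, 26, 12, 24, 13, 23].
For each element, count later entries that are smaller:
21 → 6, 16, 12, 13 → 4
6 → none → 0
35 → 16, 22, 26, 12, 24, 13, 23 → 7
16 → 12, 13 → 2
22 → 12, 13 → 2
26 → 12, 24, 13, 23 → 4
12 → none → 0
24 → 13, 23 → 2
13 → none → 0
23 → none → 0
Sum: 4 + 0 + 7 + 2 + 2 + 4 + 0 + 2 + 0 + 0 = 21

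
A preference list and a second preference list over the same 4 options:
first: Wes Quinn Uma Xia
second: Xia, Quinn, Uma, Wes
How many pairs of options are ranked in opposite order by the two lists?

Assign each item its position (1..4) in the first ordering, then rewrite the second ordering as that position sequence:
positions: Wes→1, Quinn→2, Uma→3, Xia→4
second ordering as positions: [4, 2, 3, 1]
Discordant pairs = inversions in this position sequence.
4: 2, 3, 1 → 3
2: 1 → 1
3: 1 → 1
1: 0
Total: 3 + 1 + 1 + 0 = 5

5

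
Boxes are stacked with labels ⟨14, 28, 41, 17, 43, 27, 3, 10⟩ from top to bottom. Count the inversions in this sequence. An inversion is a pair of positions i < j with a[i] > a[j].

17

Sweep left to right; for each value list the smaller values that follow it:
14 → 3, 10 → 2
28 → 17, 27, 3, 10 → 4
41 → 17, 27, 3, 10 → 4
17 → 3, 10 → 2
43 → 27, 3, 10 → 3
27 → 3, 10 → 2
3 → none → 0
10 → none → 0
Sum: 2 + 4 + 4 + 2 + 3 + 2 + 0 + 0 = 17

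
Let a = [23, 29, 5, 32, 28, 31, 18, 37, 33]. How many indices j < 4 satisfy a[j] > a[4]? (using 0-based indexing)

The element at index 4 is 28.
Elements before it: 23, 29, 5, 32
Those larger than 28: 29, 32

2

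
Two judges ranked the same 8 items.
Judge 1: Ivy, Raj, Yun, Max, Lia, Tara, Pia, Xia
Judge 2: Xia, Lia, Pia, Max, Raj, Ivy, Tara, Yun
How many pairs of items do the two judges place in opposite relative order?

21 discordant pairs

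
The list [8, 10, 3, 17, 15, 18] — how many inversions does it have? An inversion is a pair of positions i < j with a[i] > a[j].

3 inversions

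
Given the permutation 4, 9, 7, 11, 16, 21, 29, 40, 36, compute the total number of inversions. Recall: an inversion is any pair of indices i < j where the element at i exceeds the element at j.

There are 2 inversions.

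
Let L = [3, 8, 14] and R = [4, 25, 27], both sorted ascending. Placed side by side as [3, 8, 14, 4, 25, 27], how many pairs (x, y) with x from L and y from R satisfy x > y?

Cross-inversions: 2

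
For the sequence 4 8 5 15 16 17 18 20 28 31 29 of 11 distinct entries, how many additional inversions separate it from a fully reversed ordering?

Maximum inversions for 11 distinct elements is C(11, 2) = 11·10/2 = 55.
Current inversions — for each element, count later smaller elements:
4: 0
8: 1
5: 0
15: 0
16: 0
17: 0
18: 0
20: 0
28: 0
31: 1
29: 0
Current total: 0 + 1 + 0 + 0 + 0 + 0 + 0 + 0 + 0 + 1 + 0 = 2
Shortfall: 55 − 2 = 53

53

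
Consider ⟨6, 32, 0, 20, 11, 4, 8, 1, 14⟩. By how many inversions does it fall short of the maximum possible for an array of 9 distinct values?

Maximum inversions for 9 distinct elements is C(9, 2) = 9·8/2 = 36.
Current inversions — for each element, count later smaller elements:
6: 3
32: 7
0: 0
20: 5
11: 3
4: 1
8: 1
1: 0
14: 0
Current total: 3 + 7 + 0 + 5 + 3 + 1 + 1 + 0 + 0 = 20
Shortfall: 36 − 20 = 16

16 inversions short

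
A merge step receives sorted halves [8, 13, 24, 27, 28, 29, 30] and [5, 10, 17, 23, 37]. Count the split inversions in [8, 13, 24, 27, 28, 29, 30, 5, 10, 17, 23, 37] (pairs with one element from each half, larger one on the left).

23

Count, for every r in R, how many entries of L exceed r:
r = 5: 8, 13, 24, 27, 28, 29, 30 → 7
r = 10: 13, 24, 27, 28, 29, 30 → 6
r = 17: 24, 27, 28, 29, 30 → 5
r = 23: 24, 27, 28, 29, 30 → 5
r = 37: none → 0
Cross-inversions: 7 + 6 + 5 + 5 + 0 = 23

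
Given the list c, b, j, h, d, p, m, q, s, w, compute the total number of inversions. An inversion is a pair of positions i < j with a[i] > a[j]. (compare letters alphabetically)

Sweep left to right; for each value list the smaller values that follow it:
c: 1
b: 0
j: 2
h: 1
d: 0
p: 1
m: 0
q: 0
s: 0
w: 0
Sum: 1 + 0 + 2 + 1 + 0 + 1 + 0 + 0 + 0 + 0 = 5

5 out-of-order pairs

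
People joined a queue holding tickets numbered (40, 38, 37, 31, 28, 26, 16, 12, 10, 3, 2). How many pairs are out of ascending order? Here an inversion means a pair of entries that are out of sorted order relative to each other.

Element-by-element contributions:
40: 10
38: 9
37: 8
31: 7
28: 6
26: 5
16: 4
12: 3
10: 2
3: 1
2: 0
Sum: 10 + 9 + 8 + 7 + 6 + 5 + 4 + 3 + 2 + 1 + 0 = 55

55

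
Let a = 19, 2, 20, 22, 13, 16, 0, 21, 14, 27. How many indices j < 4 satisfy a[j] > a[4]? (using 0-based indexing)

3

The element at index 4 is 13.
Elements before it: 19, 2, 20, 22
Those larger than 13: 19, 20, 22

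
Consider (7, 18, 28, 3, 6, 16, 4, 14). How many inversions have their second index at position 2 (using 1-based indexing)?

0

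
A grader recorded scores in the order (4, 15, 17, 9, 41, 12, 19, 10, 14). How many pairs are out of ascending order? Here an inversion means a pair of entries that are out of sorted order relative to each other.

Inversions: 15

Count, for each position, how many later elements it exceeds:
4 → none → 0
15 → 9, 12, 10, 14 → 4
17 → 9, 12, 10, 14 → 4
9 → none → 0
41 → 12, 19, 10, 14 → 4
12 → 10 → 1
19 → 10, 14 → 2
10 → none → 0
14 → none → 0
Sum: 0 + 4 + 4 + 0 + 4 + 1 + 2 + 0 + 0 = 15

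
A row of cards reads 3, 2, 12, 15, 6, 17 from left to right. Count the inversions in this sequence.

There are 3 inversions.

Count, for each position, how many later elements it exceeds:
3: 1
2: 0
12: 1
15: 1
6: 0
17: 0
Sum: 1 + 0 + 1 + 1 + 0 + 0 = 3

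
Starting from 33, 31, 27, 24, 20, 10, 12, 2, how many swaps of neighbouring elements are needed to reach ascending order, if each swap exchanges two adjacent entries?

Swaps: 27

Each adjacent swap fixes exactly one inversion, so the minimum swap count equals the number of inversions.
Count inversions — for each element, later elements that are smaller:
33: 31, 27, 24, 20, 10, 12, 2 → 7
31: 27, 24, 20, 10, 12, 2 → 6
27: 24, 20, 10, 12, 2 → 5
24: 20, 10, 12, 2 → 4
20: 10, 12, 2 → 3
10: 2 → 1
12: 2 → 1
2: none → 0
Total inversions: 7 + 6 + 5 + 4 + 3 + 1 + 1 + 0 = 27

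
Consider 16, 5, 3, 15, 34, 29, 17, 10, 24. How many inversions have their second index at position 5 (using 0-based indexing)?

1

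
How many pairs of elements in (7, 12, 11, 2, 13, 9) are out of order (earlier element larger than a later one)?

Sweep left to right; for each value list the smaller values that follow it:
7 → 2 → 1
12 → 11, 2, 9 → 3
11 → 2, 9 → 2
2 → none → 0
13 → 9 → 1
9 → none → 0
Sum: 1 + 3 + 2 + 0 + 1 + 0 = 7

7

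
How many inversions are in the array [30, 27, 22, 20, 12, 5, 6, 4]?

27 inversions

Count, for each position, how many later elements it exceeds:
30 → 27, 22, 20, 12, 5, 6, 4 → 7
27 → 22, 20, 12, 5, 6, 4 → 6
22 → 20, 12, 5, 6, 4 → 5
20 → 12, 5, 6, 4 → 4
12 → 5, 6, 4 → 3
5 → 4 → 1
6 → 4 → 1
4 → none → 0
Sum: 7 + 6 + 5 + 4 + 3 + 1 + 1 + 0 = 27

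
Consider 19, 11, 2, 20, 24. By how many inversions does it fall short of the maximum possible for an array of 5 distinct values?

Maximum inversions for 5 distinct elements is C(5, 2) = 5·4/2 = 10.
Current inversions — for each element, count later smaller elements:
19: 2
11: 1
2: 0
20: 0
24: 0
Current total: 2 + 1 + 0 + 0 + 0 = 3
Shortfall: 10 − 3 = 7

7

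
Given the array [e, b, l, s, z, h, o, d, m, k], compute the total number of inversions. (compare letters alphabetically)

20 inversions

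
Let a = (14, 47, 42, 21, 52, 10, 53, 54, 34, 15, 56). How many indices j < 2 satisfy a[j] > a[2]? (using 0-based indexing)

The element at index 2 is 42.
Elements before it: 14, 47
Those larger than 42: 47

1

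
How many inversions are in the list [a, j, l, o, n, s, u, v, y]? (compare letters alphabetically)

For each element, count later entries that are smaller:
a → none → 0
j → none → 0
l → none → 0
o → n → 1
n → none → 0
s → none → 0
u → none → 0
v → none → 0
y → none → 0
Sum: 0 + 0 + 0 + 1 + 0 + 0 + 0 + 0 + 0 = 1

1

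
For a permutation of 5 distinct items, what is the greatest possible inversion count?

10

A reversed (strictly descending) arrangement makes every pair an inversion, giving C(5, 2) inversions.
C(5, 2) = 5·4/2 = 10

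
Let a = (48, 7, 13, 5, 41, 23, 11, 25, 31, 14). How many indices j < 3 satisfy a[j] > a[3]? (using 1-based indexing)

1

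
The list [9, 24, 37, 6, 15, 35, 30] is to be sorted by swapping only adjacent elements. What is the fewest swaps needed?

8

Minimum adjacent swaps = number of inversions (each swap of adjacent out-of-order elements removes one inversion and no swap can remove more).
Count inversions — for each element, later elements that are smaller:
9: 6 → 1
24: 6, 15 → 2
37: 6, 15, 35, 30 → 4
6: none → 0
15: none → 0
35: 30 → 1
30: none → 0
Total inversions: 1 + 2 + 4 + 0 + 0 + 1 + 0 = 8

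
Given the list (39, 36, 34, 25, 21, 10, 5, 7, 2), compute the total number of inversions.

There are 35 out-of-order pairs.

For each element, count later entries that are smaller:
39: 8
36: 7
34: 6
25: 5
21: 4
10: 3
5: 1
7: 1
2: 0
Sum: 8 + 7 + 6 + 5 + 4 + 3 + 1 + 1 + 0 = 35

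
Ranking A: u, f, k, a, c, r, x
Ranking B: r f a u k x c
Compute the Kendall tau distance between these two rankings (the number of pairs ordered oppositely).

9

Assign each item its position (1..7) in the first ordering, then rewrite the second ordering as that position sequence:
positions: u→1, f→2, k→3, a→4, c→5, r→6, x→7
second ordering as positions: [6, 2, 4, 1, 3, 7, 5]
Discordant pairs = inversions in this position sequence.
6: 2, 4, 1, 3, 5 → 5
2: 1 → 1
4: 1, 3 → 2
1: 0
3: 0
7: 5 → 1
5: 0
Total: 5 + 1 + 2 + 0 + 0 + 1 + 0 = 9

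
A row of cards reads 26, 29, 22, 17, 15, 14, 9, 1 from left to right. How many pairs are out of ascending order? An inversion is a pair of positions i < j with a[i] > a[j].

Count, for each position, how many later elements it exceeds:
26: 6
29: 6
22: 5
17: 4
15: 3
14: 2
9: 1
1: 0
Sum: 6 + 6 + 5 + 4 + 3 + 2 + 1 + 0 = 27

27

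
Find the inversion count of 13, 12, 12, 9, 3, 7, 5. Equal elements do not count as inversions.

There are 18 inversions.

For each element, count later entries that are smaller:
13: 6
12: 4
12: 4
9: 3
3: 0
7: 1
5: 0
Sum: 6 + 4 + 4 + 3 + 0 + 1 + 0 = 18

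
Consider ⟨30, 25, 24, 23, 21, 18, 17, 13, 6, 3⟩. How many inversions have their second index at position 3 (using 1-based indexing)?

The element at index 3 is 24.
Elements before it: 30, 25
Those larger than 24: 30, 25

2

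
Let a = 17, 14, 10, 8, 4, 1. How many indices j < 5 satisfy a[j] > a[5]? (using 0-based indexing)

The element at index 5 is 1.
Elements before it: 17, 14, 10, 8, 4
Those larger than 1: 17, 14, 10, 8, 4

5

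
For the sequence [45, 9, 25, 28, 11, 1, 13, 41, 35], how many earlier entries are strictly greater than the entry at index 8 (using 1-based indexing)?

The element at index 8 is 41.
Elements before it: 45, 9, 25, 28, 11, 1, 13
Those larger than 41: 45

1 such element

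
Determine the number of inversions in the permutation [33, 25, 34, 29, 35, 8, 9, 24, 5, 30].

Count, for each position, how many later elements it exceeds:
33: 7
25: 4
34: 6
29: 4
35: 5
8: 1
9: 1
24: 1
5: 0
30: 0
Sum: 7 + 4 + 6 + 4 + 5 + 1 + 1 + 1 + 0 + 0 = 29

29 inversions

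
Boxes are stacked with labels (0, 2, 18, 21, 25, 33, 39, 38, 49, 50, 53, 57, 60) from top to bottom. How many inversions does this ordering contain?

Inversions: 1

For each element, count later entries that are smaller:
0: 0
2: 0
18: 0
21: 0
25: 0
33: 0
39: 1
38: 0
49: 0
50: 0
53: 0
57: 0
60: 0
Sum: 0 + 0 + 0 + 0 + 0 + 0 + 1 + 0 + 0 + 0 + 0 + 0 + 0 = 1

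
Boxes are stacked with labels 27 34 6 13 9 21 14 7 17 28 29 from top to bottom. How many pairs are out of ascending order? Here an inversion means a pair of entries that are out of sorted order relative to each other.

23

Count, for each position, how many later elements it exceeds:
27 → 6, 13, 9, 21, 14, 7, 17 → 7
34 → 6, 13, 9, 21, 14, 7, 17, 28, 29 → 9
6 → none → 0
13 → 9, 7 → 2
9 → 7 → 1
21 → 14, 7, 17 → 3
14 → 7 → 1
7 → none → 0
17 → none → 0
28 → none → 0
29 → none → 0
Sum: 7 + 9 + 0 + 2 + 1 + 3 + 1 + 0 + 0 + 0 + 0 = 23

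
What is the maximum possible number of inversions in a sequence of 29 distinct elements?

The maximum occurs when the array is in strictly decreasing order: every one of the C(29, 2) pairs is inverted.
C(29, 2) = 29·28/2 = 406

406 inversions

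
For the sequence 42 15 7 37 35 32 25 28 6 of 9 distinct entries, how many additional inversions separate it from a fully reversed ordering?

Maximum inversions for 9 distinct elements is C(9, 2) = 9·8/2 = 36.
Current inversions — for each element, count later smaller elements:
42: 8
15: 2
7: 1
37: 5
35: 4
32: 3
25: 1
28: 1
6: 0
Current total: 8 + 2 + 1 + 5 + 4 + 3 + 1 + 1 + 0 = 25
Shortfall: 36 − 25 = 11

11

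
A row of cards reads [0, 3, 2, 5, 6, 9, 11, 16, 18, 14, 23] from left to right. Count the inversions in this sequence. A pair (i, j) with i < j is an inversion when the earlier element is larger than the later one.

3

Sweep left to right; for each value list the smaller values that follow it:
0: 0
3: 1
2: 0
5: 0
6: 0
9: 0
11: 0
16: 1
18: 1
14: 0
23: 0
Sum: 0 + 1 + 0 + 0 + 0 + 0 + 0 + 1 + 1 + 0 + 0 = 3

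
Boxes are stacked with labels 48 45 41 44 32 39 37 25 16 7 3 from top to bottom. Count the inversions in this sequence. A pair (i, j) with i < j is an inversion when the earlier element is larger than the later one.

Element-by-element contributions:
48: 10
45: 9
41: 7
44: 7
32: 4
39: 5
37: 4
25: 3
16: 2
7: 1
3: 0
Sum: 10 + 9 + 7 + 7 + 4 + 5 + 4 + 3 + 2 + 1 + 0 = 52

Inversions: 52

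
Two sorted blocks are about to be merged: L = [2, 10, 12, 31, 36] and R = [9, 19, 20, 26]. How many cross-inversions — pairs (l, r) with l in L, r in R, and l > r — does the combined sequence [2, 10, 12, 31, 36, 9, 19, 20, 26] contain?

10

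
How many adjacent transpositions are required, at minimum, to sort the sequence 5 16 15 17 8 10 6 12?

Swaps: 15

Minimum adjacent swaps = number of inversions (each swap of adjacent out-of-order elements removes one inversion and no swap can remove more).
Count inversions — for each element, later elements that are smaller:
5: none → 0
16: 15, 8, 10, 6, 12 → 5
15: 8, 10, 6, 12 → 4
17: 8, 10, 6, 12 → 4
8: 6 → 1
10: 6 → 1
6: none → 0
12: none → 0
Total inversions: 0 + 5 + 4 + 4 + 1 + 1 + 0 + 0 = 15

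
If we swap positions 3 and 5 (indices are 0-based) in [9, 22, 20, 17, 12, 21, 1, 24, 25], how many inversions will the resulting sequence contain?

14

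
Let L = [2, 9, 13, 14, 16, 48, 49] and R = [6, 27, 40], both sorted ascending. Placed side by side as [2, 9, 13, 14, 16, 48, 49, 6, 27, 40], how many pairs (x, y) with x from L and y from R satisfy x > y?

There are 10 split inversions.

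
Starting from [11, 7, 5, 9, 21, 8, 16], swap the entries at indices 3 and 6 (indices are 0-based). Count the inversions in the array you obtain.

Inversions: 9

Positions 3 and 6 hold 9 and 16; after swapping, the array is [11, 7, 5, 16, 21, 8, 9].
Element-by-element contributions:
11: 4
7: 1
5: 0
16: 2
21: 2
8: 0
9: 0
Sum: 4 + 1 + 0 + 2 + 2 + 0 + 0 = 9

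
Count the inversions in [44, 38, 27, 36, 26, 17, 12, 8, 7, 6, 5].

54

Sweep left to right; for each value list the smaller values that follow it:
44 → 38, 27, 36, 26, 17, 12, 8, 7, 6, 5 → 10
38 → 27, 36, 26, 17, 12, 8, 7, 6, 5 → 9
27 → 26, 17, 12, 8, 7, 6, 5 → 7
36 → 26, 17, 12, 8, 7, 6, 5 → 7
26 → 17, 12, 8, 7, 6, 5 → 6
17 → 12, 8, 7, 6, 5 → 5
12 → 8, 7, 6, 5 → 4
8 → 7, 6, 5 → 3
7 → 6, 5 → 2
6 → 5 → 1
5 → none → 0
Sum: 10 + 9 + 7 + 7 + 6 + 5 + 4 + 3 + 2 + 1 + 0 = 54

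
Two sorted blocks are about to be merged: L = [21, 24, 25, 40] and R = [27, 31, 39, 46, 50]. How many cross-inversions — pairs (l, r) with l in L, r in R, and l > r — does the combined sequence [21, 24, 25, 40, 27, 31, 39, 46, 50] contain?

Count, for every r in R, how many entries of L exceed r:
r = 27: 40 → 1
r = 31: 40 → 1
r = 39: 40 → 1
r = 46: none → 0
r = 50: none → 0
Cross-inversions: 1 + 1 + 1 + 0 + 0 = 3

3 split inversions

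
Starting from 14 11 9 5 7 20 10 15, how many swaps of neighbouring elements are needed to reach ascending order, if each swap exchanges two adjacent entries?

Each adjacent swap fixes exactly one inversion, so the minimum swap count equals the number of inversions.
Count inversions — for each element, later elements that are smaller:
14: 11, 9, 5, 7, 10 → 5
11: 9, 5, 7, 10 → 4
9: 5, 7 → 2
5: none → 0
7: none → 0
20: 10, 15 → 2
10: none → 0
15: none → 0
Total inversions: 5 + 4 + 2 + 0 + 0 + 2 + 0 + 0 = 13

13 swaps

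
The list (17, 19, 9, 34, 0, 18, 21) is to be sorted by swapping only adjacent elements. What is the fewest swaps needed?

Each adjacent swap fixes exactly one inversion, so the minimum swap count equals the number of inversions.
Count inversions — for each element, later elements that are smaller:
17: 9, 0 → 2
19: 9, 0, 18 → 3
9: 0 → 1
34: 0, 18, 21 → 3
0: none → 0
18: none → 0
21: none → 0
Total inversions: 2 + 3 + 1 + 3 + 0 + 0 + 0 = 9

9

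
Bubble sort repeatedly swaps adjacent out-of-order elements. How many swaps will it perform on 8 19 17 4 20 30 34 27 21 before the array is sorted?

9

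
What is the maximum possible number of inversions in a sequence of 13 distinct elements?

78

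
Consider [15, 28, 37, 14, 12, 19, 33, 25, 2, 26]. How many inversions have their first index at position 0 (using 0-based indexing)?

3

The element at index 0 is 15.
Elements after it: 28, 37, 14, 12, 19, 33, 25, 2, 26
Those smaller than 15: 14, 12, 2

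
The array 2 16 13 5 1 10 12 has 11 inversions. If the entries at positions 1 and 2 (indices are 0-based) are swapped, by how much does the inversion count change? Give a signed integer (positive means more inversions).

Positions 1 and 2 hold 16 and 13; after swapping, the array is [2, 13, 16, 5, 1, 10, 12].
For each element, count later entries that are smaller:
2 → 1 → 1
13 → 5, 1, 10, 12 → 4
16 → 5, 1, 10, 12 → 4
5 → 1 → 1
1 → none → 0
10 → none → 0
12 → none → 0
Sum: 1 + 4 + 4 + 1 + 0 + 0 + 0 = 10
Change: 10 − 11 = -1

-1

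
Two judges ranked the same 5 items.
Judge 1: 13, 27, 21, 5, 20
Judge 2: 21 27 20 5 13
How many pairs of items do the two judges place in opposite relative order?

There are 6 discordant pairs.

Assign each item its position (1..5) in the first ordering, then rewrite the second ordering as that position sequence:
positions: 13→1, 27→2, 21→3, 5→4, 20→5
second ordering as positions: [3, 2, 5, 4, 1]
Discordant pairs = inversions in this position sequence.
3: 2, 1 → 2
2: 1 → 1
5: 4, 1 → 2
4: 1 → 1
1: 0
Total: 2 + 1 + 2 + 1 + 0 = 6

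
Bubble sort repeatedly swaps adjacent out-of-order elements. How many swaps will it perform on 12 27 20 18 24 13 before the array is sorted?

The minimum number of adjacent swaps to sort an array equals its inversion count, since every such swap removes exactly one inversion.
Count inversions — for each element, later elements that are smaller:
12: none → 0
27: 20, 18, 24, 13 → 4
20: 18, 13 → 2
18: 13 → 1
24: 13 → 1
13: none → 0
Total inversions: 0 + 4 + 2 + 1 + 1 + 0 = 8

Swaps: 8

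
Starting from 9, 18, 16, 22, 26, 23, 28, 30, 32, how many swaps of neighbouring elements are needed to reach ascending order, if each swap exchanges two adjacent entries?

2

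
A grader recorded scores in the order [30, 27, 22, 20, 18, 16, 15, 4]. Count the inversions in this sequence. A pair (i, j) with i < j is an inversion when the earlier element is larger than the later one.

28

For each element, count later entries that are smaller:
30 → 27, 22, 20, 18, 16, 15, 4 → 7
27 → 22, 20, 18, 16, 15, 4 → 6
22 → 20, 18, 16, 15, 4 → 5
20 → 18, 16, 15, 4 → 4
18 → 16, 15, 4 → 3
16 → 15, 4 → 2
15 → 4 → 1
4 → none → 0
Sum: 7 + 6 + 5 + 4 + 3 + 2 + 1 + 0 = 28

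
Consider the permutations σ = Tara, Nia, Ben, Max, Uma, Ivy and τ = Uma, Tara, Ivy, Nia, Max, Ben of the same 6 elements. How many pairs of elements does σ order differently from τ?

8

Assign each item its position (1..6) in the first ordering, then rewrite the second ordering as that position sequence:
positions: Tara→1, Nia→2, Ben→3, Max→4, Uma→5, Ivy→6
second ordering as positions: [5, 1, 6, 2, 4, 3]
Discordant pairs = inversions in this position sequence.
5: 1, 2, 4, 3 → 4
1: 0
6: 2, 4, 3 → 3
2: 0
4: 3 → 1
3: 0
Total: 4 + 0 + 3 + 0 + 1 + 0 = 8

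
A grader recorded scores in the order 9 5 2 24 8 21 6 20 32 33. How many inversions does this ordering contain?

Count, for each position, how many later elements it exceeds:
9: 4
5: 1
2: 0
24: 4
8: 1
21: 2
6: 0
20: 0
32: 0
33: 0
Sum: 4 + 1 + 0 + 4 + 1 + 2 + 0 + 0 + 0 + 0 = 12

12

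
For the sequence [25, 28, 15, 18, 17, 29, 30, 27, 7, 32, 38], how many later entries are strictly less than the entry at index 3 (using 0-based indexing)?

2

The element at index 3 is 18.
Elements after it: 17, 29, 30, 27, 7, 32, 38
Those smaller than 18: 17, 7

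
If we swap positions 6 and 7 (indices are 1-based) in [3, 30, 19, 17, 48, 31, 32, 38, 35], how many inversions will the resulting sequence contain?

9 inversions

Positions 6 and 7 hold 31 and 32; after swapping, the array is [3, 30, 19, 17, 48, 32, 31, 38, 35].
For each element, count later entries that are smaller:
3 → none → 0
30 → 19, 17 → 2
19 → 17 → 1
17 → none → 0
48 → 32, 31, 38, 35 → 4
32 → 31 → 1
31 → none → 0
38 → 35 → 1
35 → none → 0
Sum: 0 + 2 + 1 + 0 + 4 + 1 + 0 + 1 + 0 = 9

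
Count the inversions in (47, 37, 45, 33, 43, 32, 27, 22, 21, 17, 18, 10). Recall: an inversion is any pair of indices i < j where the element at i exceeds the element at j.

62

Sweep left to right; for each value list the smaller values that follow it:
47: 11
37: 8
45: 9
33: 7
43: 7
32: 6
27: 5
22: 4
21: 3
17: 1
18: 1
10: 0
Sum: 11 + 8 + 9 + 7 + 7 + 6 + 5 + 4 + 3 + 1 + 1 + 0 = 62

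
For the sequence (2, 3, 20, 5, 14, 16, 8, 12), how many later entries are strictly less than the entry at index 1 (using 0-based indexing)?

The element at index 1 is 3.
Elements after it: 20, 5, 14, 16, 8, 12
None of them are smaller than 3.

0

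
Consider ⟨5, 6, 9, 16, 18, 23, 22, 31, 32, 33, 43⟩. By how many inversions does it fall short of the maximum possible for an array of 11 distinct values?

Maximum inversions for 11 distinct elements is C(11, 2) = 11·10/2 = 55.
Current inversions — for each element, count later smaller elements:
5: 0
6: 0
9: 0
16: 0
18: 0
23: 1
22: 0
31: 0
32: 0
33: 0
43: 0
Current total: 0 + 0 + 0 + 0 + 0 + 1 + 0 + 0 + 0 + 0 + 0 = 1
Shortfall: 55 − 1 = 54

54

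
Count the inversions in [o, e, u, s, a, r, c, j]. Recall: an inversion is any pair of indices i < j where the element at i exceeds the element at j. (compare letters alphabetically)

There are 17 inversions.

For each element, count later entries that are smaller:
o → e, a, c, j → 4
e → a, c → 2
u → s, a, r, c, j → 5
s → a, r, c, j → 4
a → none → 0
r → c, j → 2
c → none → 0
j → none → 0
Sum: 4 + 2 + 5 + 4 + 0 + 2 + 0 + 0 = 17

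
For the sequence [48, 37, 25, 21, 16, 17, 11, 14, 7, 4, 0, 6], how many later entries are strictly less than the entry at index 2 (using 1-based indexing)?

10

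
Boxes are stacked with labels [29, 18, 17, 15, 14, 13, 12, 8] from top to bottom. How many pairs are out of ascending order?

There are 28 out-of-order pairs.

Count, for each position, how many later elements it exceeds:
29 → 18, 17, 15, 14, 13, 12, 8 → 7
18 → 17, 15, 14, 13, 12, 8 → 6
17 → 15, 14, 13, 12, 8 → 5
15 → 14, 13, 12, 8 → 4
14 → 13, 12, 8 → 3
13 → 12, 8 → 2
12 → 8 → 1
8 → none → 0
Sum: 7 + 6 + 5 + 4 + 3 + 2 + 1 + 0 = 28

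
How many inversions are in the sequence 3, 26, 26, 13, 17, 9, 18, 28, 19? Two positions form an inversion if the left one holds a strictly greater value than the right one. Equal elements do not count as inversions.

13 inversions

For each element, count later entries that are smaller:
3 → none → 0
26 → 13, 17, 9, 18, 19 → 5
26 → 13, 17, 9, 18, 19 → 5
13 → 9 → 1
17 → 9 → 1
9 → none → 0
18 → none → 0
28 → 19 → 1
19 → none → 0
Sum: 0 + 5 + 5 + 1 + 1 + 0 + 0 + 1 + 0 = 13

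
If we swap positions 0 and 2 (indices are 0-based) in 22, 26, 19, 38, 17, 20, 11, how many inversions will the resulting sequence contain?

14

Positions 0 and 2 hold 22 and 19; after swapping, the array is [19, 26, 22, 38, 17, 20, 11].
Count, for each position, how many later elements it exceeds:
19 → 17, 11 → 2
26 → 22, 17, 20, 11 → 4
22 → 17, 20, 11 → 3
38 → 17, 20, 11 → 3
17 → 11 → 1
20 → 11 → 1
11 → none → 0
Sum: 2 + 4 + 3 + 3 + 1 + 1 + 0 = 14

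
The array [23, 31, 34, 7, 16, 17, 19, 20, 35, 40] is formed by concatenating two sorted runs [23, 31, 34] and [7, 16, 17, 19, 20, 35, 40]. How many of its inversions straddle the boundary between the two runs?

For each element r of the right run, count left-run elements greater than r:
r = 7: 23, 31, 34 → 3
r = 16: 23, 31, 34 → 3
r = 17: 23, 31, 34 → 3
r = 19: 23, 31, 34 → 3
r = 20: 23, 31, 34 → 3
r = 35: none → 0
r = 40: none → 0
Cross-inversions: 3 + 3 + 3 + 3 + 3 + 0 + 0 = 15

Cross-inversions: 15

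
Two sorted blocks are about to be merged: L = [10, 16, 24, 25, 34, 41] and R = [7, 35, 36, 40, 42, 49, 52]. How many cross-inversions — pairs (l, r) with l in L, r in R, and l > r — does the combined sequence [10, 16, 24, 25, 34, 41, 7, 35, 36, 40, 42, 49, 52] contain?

Count, for every r in R, how many entries of L exceed r:
r = 7: 10, 16, 24, 25, 34, 41 → 6
r = 35: 41 → 1
r = 36: 41 → 1
r = 40: 41 → 1
r = 42: none → 0
r = 49: none → 0
r = 52: none → 0
Cross-inversions: 6 + 1 + 1 + 1 + 0 + 0 + 0 = 9

9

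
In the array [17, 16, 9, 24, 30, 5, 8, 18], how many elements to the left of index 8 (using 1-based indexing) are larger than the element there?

2 such elements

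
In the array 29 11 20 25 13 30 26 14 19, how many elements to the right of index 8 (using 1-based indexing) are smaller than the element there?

0 such elements

The element at index 8 is 14.
Elements after it: 19
None of them are smaller than 14.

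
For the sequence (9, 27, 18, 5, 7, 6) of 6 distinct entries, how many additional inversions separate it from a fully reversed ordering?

4

Maximum inversions for 6 distinct elements is C(6, 2) = 6·5/2 = 15.
Current inversions — for each element, count later smaller elements:
9: 3
27: 4
18: 3
5: 0
7: 1
6: 0
Current total: 3 + 4 + 3 + 0 + 1 + 0 = 11
Shortfall: 15 − 11 = 4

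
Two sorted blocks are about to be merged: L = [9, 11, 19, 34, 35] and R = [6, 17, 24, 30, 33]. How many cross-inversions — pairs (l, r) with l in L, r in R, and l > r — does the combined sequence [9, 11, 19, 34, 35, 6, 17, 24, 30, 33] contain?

14 cross-inversions

For each element r of the right run, count left-run elements greater than r:
r = 6: 9, 11, 19, 34, 35 → 5
r = 17: 19, 34, 35 → 3
r = 24: 34, 35 → 2
r = 30: 34, 35 → 2
r = 33: 34, 35 → 2
Cross-inversions: 5 + 3 + 2 + 2 + 2 = 14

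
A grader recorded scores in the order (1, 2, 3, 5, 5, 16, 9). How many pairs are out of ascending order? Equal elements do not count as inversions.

Count, for each position, how many later elements it exceeds:
1: 0
2: 0
3: 0
5: 0
5: 0
16: 1
9: 0
Sum: 0 + 0 + 0 + 0 + 0 + 1 + 0 = 1

Inversions: 1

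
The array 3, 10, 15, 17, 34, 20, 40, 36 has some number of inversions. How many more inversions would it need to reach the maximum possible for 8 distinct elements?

26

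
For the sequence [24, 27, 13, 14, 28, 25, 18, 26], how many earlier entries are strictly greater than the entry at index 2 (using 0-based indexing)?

The element at index 2 is 13.
Elements before it: 24, 27
Those larger than 13: 24, 27

2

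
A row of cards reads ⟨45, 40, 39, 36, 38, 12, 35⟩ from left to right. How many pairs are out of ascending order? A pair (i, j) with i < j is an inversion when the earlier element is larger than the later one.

19

For each element, count later entries that are smaller:
45: 6
40: 5
39: 4
36: 2
38: 2
12: 0
35: 0
Sum: 6 + 5 + 4 + 2 + 2 + 0 + 0 = 19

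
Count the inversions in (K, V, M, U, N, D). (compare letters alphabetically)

Listing every pair i<j with a[i]>a[j] (using 1-based positions):
(1,6): K > D
(2,3): V > M
(2,4): V > U
(2,5): V > N
(2,6): V > D
(3,6): M > D
(4,5): U > N
(4,6): U > D
(5,6): N > D
That's 9 pairs.

9 inversions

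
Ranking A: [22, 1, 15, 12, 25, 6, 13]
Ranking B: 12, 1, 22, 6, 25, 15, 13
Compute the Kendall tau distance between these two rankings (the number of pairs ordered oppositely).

Assign each item its position (1..7) in the first ordering, then rewrite the second ordering as that position sequence:
positions: 22→1, 1→2, 15→3, 12→4, 25→5, 6→6, 13→7
second ordering as positions: [4, 2, 1, 6, 5, 3, 7]
Discordant pairs = inversions in this position sequence.
4: 2, 1, 3 → 3
2: 1 → 1
1: 0
6: 5, 3 → 2
5: 3 → 1
3: 0
7: 0
Total: 3 + 1 + 0 + 2 + 1 + 0 + 0 = 7

Discordant pairs: 7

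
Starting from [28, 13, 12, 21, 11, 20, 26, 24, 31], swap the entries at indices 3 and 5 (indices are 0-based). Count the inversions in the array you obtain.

There are 12 inversions.

Positions 3 and 5 hold 21 and 20; after swapping, the array is [28, 13, 12, 20, 11, 21, 26, 24, 31].
Sweep left to right; for each value list the smaller values that follow it:
28: 7
13: 2
12: 1
20: 1
11: 0
21: 0
26: 1
24: 0
31: 0
Sum: 7 + 2 + 1 + 1 + 0 + 0 + 1 + 0 + 0 = 12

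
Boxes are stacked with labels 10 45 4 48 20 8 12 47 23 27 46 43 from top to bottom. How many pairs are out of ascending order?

Count, for each position, how many later elements it exceeds:
10 → 4, 8 → 2
45 → 4, 20, 8, 12, 23, 27, 43 → 7
4 → none → 0
48 → 20, 8, 12, 47, 23, 27, 46, 43 → 8
20 → 8, 12 → 2
8 → none → 0
12 → none → 0
47 → 23, 27, 46, 43 → 4
23 → none → 0
27 → none → 0
46 → 43 → 1
43 → none → 0
Sum: 2 + 7 + 0 + 8 + 2 + 0 + 0 + 4 + 0 + 0 + 1 + 0 = 24

24 inversions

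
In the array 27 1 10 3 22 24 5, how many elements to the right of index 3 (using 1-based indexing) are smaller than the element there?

2 such elements

The element at index 3 is 10.
Elements after it: 3, 22, 24, 5
Those smaller than 10: 3, 5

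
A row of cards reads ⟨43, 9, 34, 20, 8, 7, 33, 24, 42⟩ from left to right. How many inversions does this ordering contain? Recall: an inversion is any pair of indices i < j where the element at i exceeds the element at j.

Sweep left to right; for each value list the smaller values that follow it:
43: 8
9: 2
34: 5
20: 2
8: 1
7: 0
33: 1
24: 0
42: 0
Sum: 8 + 2 + 5 + 2 + 1 + 0 + 1 + 0 + 0 = 19

19 out-of-order pairs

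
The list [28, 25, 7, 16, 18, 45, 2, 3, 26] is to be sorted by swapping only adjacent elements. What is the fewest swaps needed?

Each adjacent swap fixes exactly one inversion, so the minimum swap count equals the number of inversions.
Count inversions — for each element, later elements that are smaller:
28: 25, 7, 16, 18, 2, 3, 26 → 7
25: 7, 16, 18, 2, 3 → 5
7: 2, 3 → 2
16: 2, 3 → 2
18: 2, 3 → 2
45: 2, 3, 26 → 3
2: none → 0
3: none → 0
26: none → 0
Total inversions: 7 + 5 + 2 + 2 + 2 + 3 + 0 + 0 + 0 = 21

There are 21 swaps.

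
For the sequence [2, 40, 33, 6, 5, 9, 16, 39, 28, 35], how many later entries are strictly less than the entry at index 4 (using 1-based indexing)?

1 such element

The element at index 4 is 6.
Elements after it: 5, 9, 16, 39, 28, 35
Those smaller than 6: 5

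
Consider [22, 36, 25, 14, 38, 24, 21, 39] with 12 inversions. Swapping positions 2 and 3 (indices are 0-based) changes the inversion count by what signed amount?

-1

Positions 2 and 3 hold 25 and 14; after swapping, the array is [22, 36, 14, 25, 38, 24, 21, 39].
Sweep left to right; for each value list the smaller values that follow it:
22 → 14, 21 → 2
36 → 14, 25, 24, 21 → 4
14 → none → 0
25 → 24, 21 → 2
38 → 24, 21 → 2
24 → 21 → 1
21 → none → 0
39 → none → 0
Sum: 2 + 4 + 0 + 2 + 2 + 1 + 0 + 0 = 11
Change: 11 − 12 = -1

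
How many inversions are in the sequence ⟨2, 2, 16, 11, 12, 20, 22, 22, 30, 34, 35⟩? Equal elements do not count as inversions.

Sweep left to right; for each value list the smaller values that follow it:
2 → none → 0
2 → none → 0
16 → 11, 12 → 2
11 → none → 0
12 → none → 0
20 → none → 0
22 → none → 0
22 → none → 0
30 → none → 0
34 → none → 0
35 → none → 0
Sum: 0 + 0 + 2 + 0 + 0 + 0 + 0 + 0 + 0 + 0 + 0 = 2

2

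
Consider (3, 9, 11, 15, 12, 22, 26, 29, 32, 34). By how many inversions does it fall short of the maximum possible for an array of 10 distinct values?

44

Maximum inversions for 10 distinct elements is C(10, 2) = 10·9/2 = 45.
Current inversions — for each element, count later smaller elements:
3: 0
9: 0
11: 0
15: 1
12: 0
22: 0
26: 0
29: 0
32: 0
34: 0
Current total: 0 + 0 + 0 + 1 + 0 + 0 + 0 + 0 + 0 + 0 = 1
Shortfall: 45 − 1 = 44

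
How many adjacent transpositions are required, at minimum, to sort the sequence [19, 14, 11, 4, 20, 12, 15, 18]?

The minimum number of adjacent swaps to sort an array equals its inversion count, since every such swap removes exactly one inversion.
Count inversions — for each element, later elements that are smaller:
19: 14, 11, 4, 12, 15, 18 → 6
14: 11, 4, 12 → 3
11: 4 → 1
4: none → 0
20: 12, 15, 18 → 3
12: none → 0
15: none → 0
18: none → 0
Total inversions: 6 + 3 + 1 + 0 + 3 + 0 + 0 + 0 = 13

13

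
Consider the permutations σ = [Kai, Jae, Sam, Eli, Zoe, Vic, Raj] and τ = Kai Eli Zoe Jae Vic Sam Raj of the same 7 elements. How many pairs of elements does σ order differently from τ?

Assign each item its position (1..7) in the first ordering, then rewrite the second ordering as that position sequence:
positions: Kai→1, Jae→2, Sam→3, Eli→4, Zoe→5, Vic→6, Raj→7
second ordering as positions: [1, 4, 5, 2, 6, 3, 7]
Discordant pairs = inversions in this position sequence.
1: 0
4: 2, 3 → 2
5: 2, 3 → 2
2: 0
6: 3 → 1
3: 0
7: 0
Total: 0 + 2 + 2 + 0 + 1 + 0 + 0 = 5

5 discordant pairs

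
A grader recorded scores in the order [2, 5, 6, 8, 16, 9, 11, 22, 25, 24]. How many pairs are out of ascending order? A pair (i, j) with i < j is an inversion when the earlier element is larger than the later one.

3

Count, for each position, how many later elements it exceeds:
2: 0
5: 0
6: 0
8: 0
16: 2
9: 0
11: 0
22: 0
25: 1
24: 0
Sum: 0 + 0 + 0 + 0 + 2 + 0 + 0 + 0 + 1 + 0 = 3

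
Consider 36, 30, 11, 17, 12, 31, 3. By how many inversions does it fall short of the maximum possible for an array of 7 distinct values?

6 inversions short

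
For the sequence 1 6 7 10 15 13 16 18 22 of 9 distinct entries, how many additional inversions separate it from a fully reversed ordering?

35 inversions short

Maximum inversions for 9 distinct elements is C(9, 2) = 9·8/2 = 36.
Current inversions — for each element, count later smaller elements:
1: 0
6: 0
7: 0
10: 0
15: 1
13: 0
16: 0
18: 0
22: 0
Current total: 0 + 0 + 0 + 0 + 1 + 0 + 0 + 0 + 0 = 1
Shortfall: 36 − 1 = 35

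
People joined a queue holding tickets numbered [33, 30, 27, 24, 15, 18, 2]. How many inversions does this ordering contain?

For each element, count later entries that are smaller:
33: 6
30: 5
27: 4
24: 3
15: 1
18: 1
2: 0
Sum: 6 + 5 + 4 + 3 + 1 + 1 + 0 = 20

20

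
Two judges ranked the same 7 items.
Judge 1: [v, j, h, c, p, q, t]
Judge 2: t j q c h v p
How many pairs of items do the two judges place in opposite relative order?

14

Assign each item its position (1..7) in the first ordering, then rewrite the second ordering as that position sequence:
positions: v→1, j→2, h→3, c→4, p→5, q→6, t→7
second ordering as positions: [7, 2, 6, 4, 3, 1, 5]
Discordant pairs = inversions in this position sequence.
7: 2, 6, 4, 3, 1, 5 → 6
2: 1 → 1
6: 4, 3, 1, 5 → 4
4: 3, 1 → 2
3: 1 → 1
1: 0
5: 0
Total: 6 + 1 + 4 + 2 + 1 + 0 + 0 = 14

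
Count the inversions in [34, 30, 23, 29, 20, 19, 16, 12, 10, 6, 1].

Sweep left to right; for each value list the smaller values that follow it:
34 → 30, 23, 29, 20, 19, 16, 12, 10, 6, 1 → 10
30 → 23, 29, 20, 19, 16, 12, 10, 6, 1 → 9
23 → 20, 19, 16, 12, 10, 6, 1 → 7
29 → 20, 19, 16, 12, 10, 6, 1 → 7
20 → 19, 16, 12, 10, 6, 1 → 6
19 → 16, 12, 10, 6, 1 → 5
16 → 12, 10, 6, 1 → 4
12 → 10, 6, 1 → 3
10 → 6, 1 → 2
6 → 1 → 1
1 → none → 0
Sum: 10 + 9 + 7 + 7 + 6 + 5 + 4 + 3 + 2 + 1 + 0 = 54

Inversions: 54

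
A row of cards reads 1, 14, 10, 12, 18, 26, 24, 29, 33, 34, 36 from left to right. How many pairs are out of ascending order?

Element-by-element contributions:
1 → none → 0
14 → 10, 12 → 2
10 → none → 0
12 → none → 0
18 → none → 0
26 → 24 → 1
24 → none → 0
29 → none → 0
33 → none → 0
34 → none → 0
36 → none → 0
Sum: 0 + 2 + 0 + 0 + 0 + 1 + 0 + 0 + 0 + 0 + 0 = 3

3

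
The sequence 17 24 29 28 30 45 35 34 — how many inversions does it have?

Sweep left to right; for each value list the smaller values that follow it:
17 → none → 0
24 → none → 0
29 → 28 → 1
28 → none → 0
30 → none → 0
45 → 35, 34 → 2
35 → 34 → 1
34 → none → 0
Sum: 0 + 0 + 1 + 0 + 0 + 2 + 1 + 0 = 4

4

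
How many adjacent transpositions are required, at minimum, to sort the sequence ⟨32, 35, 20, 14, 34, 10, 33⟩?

13

Each adjacent swap fixes exactly one inversion, so the minimum swap count equals the number of inversions.
Count inversions — for each element, later elements that are smaller:
32: 20, 14, 10 → 3
35: 20, 14, 34, 10, 33 → 5
20: 14, 10 → 2
14: 10 → 1
34: 10, 33 → 2
10: none → 0
33: none → 0
Total inversions: 3 + 5 + 2 + 1 + 2 + 0 + 0 = 13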